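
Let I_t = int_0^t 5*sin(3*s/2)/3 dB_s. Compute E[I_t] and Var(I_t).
E[I_t] = 0; Var(I_t) = 25*t/18 - 25*sin(3*t)/54

The Itô integral of a deterministic integrand f(s) has mean 0 because each increment f(s) * (B_{s+ds} - B_s) has mean 0. By the Itô isometry:
  Var( int_0^t f(s) dB_s ) = E[ (int_0^t f(s) dB_s)^2 ] = int_0^t f(s)^2 ds.
Here f(s) = 5*sin(3*s/2)/3, so f(s)^2 = 25*sin(3*s/2)^2/9. Integrate:
  int_0^t (25*sin(3*s/2)^2/9) ds = 25*t/18 - 25*sin(3*t)/54.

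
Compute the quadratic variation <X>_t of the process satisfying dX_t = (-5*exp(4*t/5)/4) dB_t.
<X>_t = 125*exp(8*t/5)/128 - 125/128

For an Itô process dX_t = a(t) dt + b(t) dB_t, the quadratic variation is <X>_t = int_0^t b(s)^2 ds (the drift term does not contribute). Here b(s) = -5*exp(4*s/5)/4, so
  b(s)^2 = 25*exp(8*s/5)/16.
Integrating from 0 to t:
  <X>_t = int_0^t (25*exp(8*s/5)/16) ds = 125*exp(8*t/5)/128 - 125/128.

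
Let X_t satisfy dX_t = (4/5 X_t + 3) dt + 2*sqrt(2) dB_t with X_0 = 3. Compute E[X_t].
E[X_t] = 27*exp(4*t/5)/4 - 15/4

Taking expectations and using E[dB_t] = 0, the mean m(t) = E[X_t] satisfies the ODE m'(t) = a m(t) + b with m(0) = x_0. With a = 4/5, b = 3, x_0 = 3, the solution is
  m(t) = x_0 * exp(a t) + (b/a) * (exp(a t) - 1)
       = 3 * exp((4/5) t) + (3/(4/5)) * (exp((4/5) t) - 1)
       = 27*exp(4*t/5)/4 - 15/4.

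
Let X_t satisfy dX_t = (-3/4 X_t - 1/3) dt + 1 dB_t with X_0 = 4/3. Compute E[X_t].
E[X_t] = -4/9 + 16*exp(-3*t/4)/9

Taking expectations and using E[dB_t] = 0, the mean m(t) = E[X_t] satisfies the ODE m'(t) = a m(t) + b with m(0) = x_0. With a = -3/4, b = -1/3, x_0 = 4/3, the solution is
  m(t) = x_0 * exp(a t) + (b/a) * (exp(a t) - 1)
       = (4/3) * exp((-3/4) t) + ((-1/3)/(-3/4)) * (exp((-3/4) t) - 1)
       = -4/9 + 16*exp(-3*t/4)/9.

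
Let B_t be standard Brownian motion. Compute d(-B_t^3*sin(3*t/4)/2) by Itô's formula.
d(-B_t^3*sin(3*t/4)/2) = (-3*B_t*(B_t^2*cos(3*t/4) + 4*sin(3*t/4))/8) dt + (-3*B_t^2*sin(3*t/4)/2) dB_t

Itô's formula for f(t, x): d f(t, B_t) = (f_t + (1/2) f_xx) dt + f_x dB_t. Compute partials of f(t, x) = -x^3*sin(3*t/4)/2:
  f_t(t,x)  = -3*x^3*cos(3*t/4)/8
  f_x(t,x)  = -3*x^2*sin(3*t/4)/2
  f_xx(t,x) = -3*x*sin(3*t/4)
Assemble drift = f_t + (1/2) f_xx = -3*x*(x^2*cos(3*t/4) + 4*sin(3*t/4))/8 and diffusion = f_x = -3*x^2*sin(3*t/4)/2. Substituting x = B_t:
  d(-B_t^3*sin(3*t/4)/2) = (-3*B_t*(B_t^2*cos(3*t/4) + 4*sin(3*t/4))/8) dt + (-3*B_t^2*sin(3*t/4)/2) dB_t.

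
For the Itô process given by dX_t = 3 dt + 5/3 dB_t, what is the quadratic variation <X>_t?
<X>_t = 25*t/9

For an Itô process dX_t = a(t) dt + b(t) dB_t, the quadratic variation is <X>_t = int_0^t b(s)^2 ds (the drift term does not contribute). Here b(s) = 5/3, so
  b(s)^2 = 25/9.
Integrating from 0 to t:
  <X>_t = int_0^t (25/9) ds = 25*t/9.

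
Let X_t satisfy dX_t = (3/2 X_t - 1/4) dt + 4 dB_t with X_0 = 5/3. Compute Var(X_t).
Var(X_t) = 16*exp(3*t)/3 - 16/3

The variance V(t) = Var(X_t) satisfies V'(t) = 2 a V(t) + c^2 with V(0) = 0 (drift coefficient is linear in X, diffusion is constant). With a = 3/2, c = 4, the solution is
  V(t) = (c^2 / (2 a)) * (exp(2 a t) - 1)
       = (4^2 / (2*(3/2))) * (exp(3 t) - 1)
       = 16*exp(3*t)/3 - 16/3.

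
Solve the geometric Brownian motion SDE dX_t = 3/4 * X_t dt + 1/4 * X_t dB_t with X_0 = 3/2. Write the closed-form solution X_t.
X_t = 3/2 * exp((23/32) * t + (1/4) * B_t)

For GBM dX = mu X dt + sigma X dB with X_0 = x_0, apply Itô to Y = log X: dY = (mu - sigma^2/2) dt + sigma dB, so Y_t = log(x_0) + (mu - sigma^2/2) t + sigma B_t and hence X_t = x_0 * exp((mu - sigma^2/2) t + sigma B_t).
With mu = 3/4, sigma = 1/4, x_0 = 3/2, this gives:
  X_t = 3/2 * exp((23/32) * t + (1/4) * B_t).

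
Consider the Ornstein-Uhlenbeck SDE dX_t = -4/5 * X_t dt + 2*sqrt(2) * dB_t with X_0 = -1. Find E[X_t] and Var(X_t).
E[X_t] = -exp(-4*t/5); Var(X_t) = 5 - 5*exp(-8*t/5)

The OU SDE dX = -theta X dt + sigma dB admits the integrating factor exp(theta t): d(exp(theta t) X_t) = sigma exp(theta t) dB_t. Integrating from 0 to t:
  X_t = x_0 * exp(-theta t) + sigma * int_0^t exp(-theta (t-s)) dB_s.
The Itô integral has mean 0 and (by the Itô isometry) variance sigma^2 * int_0^t exp(-2 theta (t - s)) ds = sigma^2 * (1 - exp(-2 theta t)) / (2 theta).
With theta = 4/5, sigma = 2*sqrt(2), x_0 = -1:
  E[X_t] = -1 * exp(-4/5 t) = -exp(-4*t/5)
  Var(X_t) = (2*sqrt(2))^2 * (1 - exp(-2*4/5 t)) / (2 * 4/5) = 5 - 5*exp(-8*t/5).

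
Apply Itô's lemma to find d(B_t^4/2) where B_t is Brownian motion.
d(B_t^4/2) = (3*B_t^2) dt + (2*B_t^3) dB_t

Itô's formula for f(B_t) gives d f(B_t) = f'(B_t) dB_t + (1/2) f''(B_t) dt. Compute derivatives of f(x) = x^4/2:
  f'(x)  = 2*x^3
  f''(x) = 6*x^2
Substitute x = B_t and multiply the f'' term by 1/2:
  drift     = (1/2) * (6*x^2) evaluated at B_t = 3*B_t^2
  diffusion = (2*x^3) evaluated at B_t = 2*B_t^3
Therefore d(B_t^4/2) = (3*B_t^2) dt + (2*B_t^3) dB_t.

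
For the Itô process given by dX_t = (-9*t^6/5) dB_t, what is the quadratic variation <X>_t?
<X>_t = 81*t^13/325

For an Itô process dX_t = a(t) dt + b(t) dB_t, the quadratic variation is <X>_t = int_0^t b(s)^2 ds (the drift term does not contribute). Here b(s) = -9*s^6/5, so
  b(s)^2 = 81*s^12/25.
Integrating from 0 to t:
  <X>_t = int_0^t (81*s^12/25) ds = 81*t^13/325.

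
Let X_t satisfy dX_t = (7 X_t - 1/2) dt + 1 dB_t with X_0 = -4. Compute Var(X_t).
Var(X_t) = exp(14*t)/14 - 1/14

The variance V(t) = Var(X_t) satisfies V'(t) = 2 a V(t) + c^2 with V(0) = 0 (drift coefficient is linear in X, diffusion is constant). With a = 7, c = 1, the solution is
  V(t) = (c^2 / (2 a)) * (exp(2 a t) - 1)
       = (1^2 / (2*7)) * (exp(14 t) - 1)
       = exp(14*t)/14 - 1/14.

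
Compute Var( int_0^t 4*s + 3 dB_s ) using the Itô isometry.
Var = t*(16*t^2 + 36*t + 27)/3

The Itô integral of a deterministic integrand f(s) has mean 0 because each increment f(s) * (B_{s+ds} - B_s) has mean 0. By the Itô isometry:
  Var( int_0^t f(s) dB_s ) = E[ (int_0^t f(s) dB_s)^2 ] = int_0^t f(s)^2 ds.
Here f(s) = 4*s + 3, so f(s)^2 = (4*s + 3)^2. Integrate:
  int_0^t ((4*s + 3)^2) ds = t*(16*t^2 + 36*t + 27)/3.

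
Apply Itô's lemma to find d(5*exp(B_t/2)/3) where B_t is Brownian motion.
d(5*exp(B_t/2)/3) = (5*exp(B_t/2)/24) dt + (5*exp(B_t/2)/6) dB_t

Itô's formula for f(B_t) gives d f(B_t) = f'(B_t) dB_t + (1/2) f''(B_t) dt. Compute derivatives of f(x) = 5*exp(x/2)/3:
  f'(x)  = 5*exp(x/2)/6
  f''(x) = 5*exp(x/2)/12
Substitute x = B_t and multiply the f'' term by 1/2:
  drift     = (1/2) * (5*exp(x/2)/12) evaluated at B_t = 5*exp(B_t/2)/24
  diffusion = (5*exp(x/2)/6) evaluated at B_t = 5*exp(B_t/2)/6
Therefore d(5*exp(B_t/2)/3) = (5*exp(B_t/2)/24) dt + (5*exp(B_t/2)/6) dB_t.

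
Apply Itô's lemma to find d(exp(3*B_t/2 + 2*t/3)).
d(exp(3*B_t/2 + 2*t/3)) = (43*exp(3*B_t/2 + 2*t/3)/24) dt + (3*exp(3*B_t/2 + 2*t/3)/2) dB_t

Itô's formula for f(t, x): d f(t, B_t) = (f_t + (1/2) f_xx) dt + f_x dB_t. Compute partials of f(t, x) = exp(2*t/3 + 3*x/2):
  f_t(t,x)  = 2*exp(2*t/3 + 3*x/2)/3
  f_x(t,x)  = 3*exp(2*t/3 + 3*x/2)/2
  f_xx(t,x) = 9*exp(2*t/3 + 3*x/2)/4
Assemble drift = f_t + (1/2) f_xx = 43*exp(2*t/3 + 3*x/2)/24 and diffusion = f_x = 3*exp(2*t/3 + 3*x/2)/2. Substituting x = B_t:
  d(exp(3*B_t/2 + 2*t/3)) = (43*exp(3*B_t/2 + 2*t/3)/24) dt + (3*exp(3*B_t/2 + 2*t/3)/2) dB_t.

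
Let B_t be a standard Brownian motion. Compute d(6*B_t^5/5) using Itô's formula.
d(6*B_t^5/5) = (12*B_t^3) dt + (6*B_t^4) dB_t

Itô's formula for f(B_t) gives d f(B_t) = f'(B_t) dB_t + (1/2) f''(B_t) dt. Compute derivatives of f(x) = 6*x^5/5:
  f'(x)  = 6*x^4
  f''(x) = 24*x^3
Substitute x = B_t and multiply the f'' term by 1/2:
  drift     = (1/2) * (24*x^3) evaluated at B_t = 12*B_t^3
  diffusion = (6*x^4) evaluated at B_t = 6*B_t^4
Therefore d(6*B_t^5/5) = (12*B_t^3) dt + (6*B_t^4) dB_t.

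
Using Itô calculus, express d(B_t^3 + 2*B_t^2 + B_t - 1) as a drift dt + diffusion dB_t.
d(B_t^3 + 2*B_t^2 + B_t - 1) = (3*B_t + 2) dt + (3*B_t^2 + 4*B_t + 1) dB_t

Itô's formula for f(B_t) gives d f(B_t) = f'(B_t) dB_t + (1/2) f''(B_t) dt. Compute derivatives of f(x) = x^3 + 2*x^2 + x - 1:
  f'(x)  = 3*x^2 + 4*x + 1
  f''(x) = 6*x + 4
Substitute x = B_t and multiply the f'' term by 1/2:
  drift     = (1/2) * (6*x + 4) evaluated at B_t = 3*B_t + 2
  diffusion = (3*x^2 + 4*x + 1) evaluated at B_t = 3*B_t^2 + 4*B_t + 1
Therefore d(B_t^3 + 2*B_t^2 + B_t - 1) = (3*B_t + 2) dt + (3*B_t^2 + 4*B_t + 1) dB_t.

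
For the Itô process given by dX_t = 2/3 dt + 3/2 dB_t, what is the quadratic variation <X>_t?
<X>_t = 9*t/4

For an Itô process dX_t = a(t) dt + b(t) dB_t, the quadratic variation is <X>_t = int_0^t b(s)^2 ds (the drift term does not contribute). Here b(s) = 3/2, so
  b(s)^2 = 9/4.
Integrating from 0 to t:
  <X>_t = int_0^t (9/4) ds = 9*t/4.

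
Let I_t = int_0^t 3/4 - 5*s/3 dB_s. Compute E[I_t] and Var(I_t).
E[I_t] = 0; Var(I_t) = t*(400*t^2 - 540*t + 243)/432

The Itô integral of a deterministic integrand f(s) has mean 0 because each increment f(s) * (B_{s+ds} - B_s) has mean 0. By the Itô isometry:
  Var( int_0^t f(s) dB_s ) = E[ (int_0^t f(s) dB_s)^2 ] = int_0^t f(s)^2 ds.
Here f(s) = 3/4 - 5*s/3, so f(s)^2 = (20*s - 9)^2/144. Integrate:
  int_0^t ((20*s - 9)^2/144) ds = t*(400*t^2 - 540*t + 243)/432.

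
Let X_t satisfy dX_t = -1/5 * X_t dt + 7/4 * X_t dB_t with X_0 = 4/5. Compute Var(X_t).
Var(X_t) = (16*exp(49*t/16) - 16)*exp(-2*t/5)/25

For GBM dX = mu X dt + sigma X dB with X_0 = x_0, apply Itô to Y = log X: dY = (mu - sigma^2/2) dt + sigma dB, so Y_t = log(x_0) + (mu - sigma^2/2) t + sigma B_t and hence X_t = x_0 * exp((mu - sigma^2/2) t + sigma B_t).
With mu = -1/5, sigma = 7/4, x_0 = 4/5, this gives:
  X_t = 4/5 * exp((-277/160) * t + (7/4) * B_t).
Since sigma*B_t ~ Normal(0, sigma^2 t), E[exp(sigma*B_t)] = exp(sigma^2 t / 2); so E[X_t] = x_0 * exp((mu - sigma^2/2) t) * exp(sigma^2 t / 2) = x_0 * exp(mu t) = 4*exp(-t/5)/5.
Var(X_t) = E[X_t^2] - (E[X_t])^2 = x_0^2 * exp(2 mu t) * (exp(sigma^2 t) - 1) = (16*exp(49*t/16) - 16)*exp(-2*t/5)/25.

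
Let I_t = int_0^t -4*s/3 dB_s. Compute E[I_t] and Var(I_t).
E[I_t] = 0; Var(I_t) = 16*t^3/27

The Itô integral of a deterministic integrand f(s) has mean 0 because each increment f(s) * (B_{s+ds} - B_s) has mean 0. By the Itô isometry:
  Var( int_0^t f(s) dB_s ) = E[ (int_0^t f(s) dB_s)^2 ] = int_0^t f(s)^2 ds.
Here f(s) = -4*s/3, so f(s)^2 = 16*s^2/9. Integrate:
  int_0^t (16*s^2/9) ds = 16*t^3/27.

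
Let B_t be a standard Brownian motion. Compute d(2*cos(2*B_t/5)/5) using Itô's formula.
d(2*cos(2*B_t/5)/5) = (-4*cos(2*B_t/5)/125) dt + (-4*sin(2*B_t/5)/25) dB_t

Itô's formula for f(B_t) gives d f(B_t) = f'(B_t) dB_t + (1/2) f''(B_t) dt. Compute derivatives of f(x) = 2*cos(2*x/5)/5:
  f'(x)  = -4*sin(2*x/5)/25
  f''(x) = -8*cos(2*x/5)/125
Substitute x = B_t and multiply the f'' term by 1/2:
  drift     = (1/2) * (-8*cos(2*x/5)/125) evaluated at B_t = -4*cos(2*B_t/5)/125
  diffusion = (-4*sin(2*x/5)/25) evaluated at B_t = -4*sin(2*B_t/5)/25
Therefore d(2*cos(2*B_t/5)/5) = (-4*cos(2*B_t/5)/125) dt + (-4*sin(2*B_t/5)/25) dB_t.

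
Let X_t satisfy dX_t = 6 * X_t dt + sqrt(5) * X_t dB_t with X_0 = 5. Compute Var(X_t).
Var(X_t) = 25*(exp(5*t) - 1)*exp(12*t)

For GBM dX = mu X dt + sigma X dB with X_0 = x_0, apply Itô to Y = log X: dY = (mu - sigma^2/2) dt + sigma dB, so Y_t = log(x_0) + (mu - sigma^2/2) t + sigma B_t and hence X_t = x_0 * exp((mu - sigma^2/2) t + sigma B_t).
With mu = 6, sigma = sqrt(5), x_0 = 5, this gives:
  X_t = 5 * exp((7/2) * t + (sqrt(5)) * B_t).
Since sigma*B_t ~ Normal(0, sigma^2 t), E[exp(sigma*B_t)] = exp(sigma^2 t / 2); so E[X_t] = x_0 * exp((mu - sigma^2/2) t) * exp(sigma^2 t / 2) = x_0 * exp(mu t) = 5*exp(6*t).
Var(X_t) = E[X_t^2] - (E[X_t])^2 = x_0^2 * exp(2 mu t) * (exp(sigma^2 t) - 1) = 25*(exp(5*t) - 1)*exp(12*t).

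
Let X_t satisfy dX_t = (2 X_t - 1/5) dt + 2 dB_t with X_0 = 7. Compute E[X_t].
E[X_t] = 69*exp(2*t)/10 + 1/10

Taking expectations and using E[dB_t] = 0, the mean m(t) = E[X_t] satisfies the ODE m'(t) = a m(t) + b with m(0) = x_0. With a = 2, b = -1/5, x_0 = 7, the solution is
  m(t) = x_0 * exp(a t) + (b/a) * (exp(a t) - 1)
       = 7 * exp(2 t) + ((-1/5)/2) * (exp(2 t) - 1)
       = 69*exp(2*t)/10 + 1/10.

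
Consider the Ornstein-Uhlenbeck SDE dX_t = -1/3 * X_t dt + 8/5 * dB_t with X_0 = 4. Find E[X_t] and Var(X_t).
E[X_t] = 4*exp(-t/3); Var(X_t) = 96/25 - 96*exp(-2*t/3)/25

The OU SDE dX = -theta X dt + sigma dB admits the integrating factor exp(theta t): d(exp(theta t) X_t) = sigma exp(theta t) dB_t. Integrating from 0 to t:
  X_t = x_0 * exp(-theta t) + sigma * int_0^t exp(-theta (t-s)) dB_s.
The Itô integral has mean 0 and (by the Itô isometry) variance sigma^2 * int_0^t exp(-2 theta (t - s)) ds = sigma^2 * (1 - exp(-2 theta t)) / (2 theta).
With theta = 1/3, sigma = 8/5, x_0 = 4:
  E[X_t] = 4 * exp(-1/3 t) = 4*exp(-t/3)
  Var(X_t) = (8/5)^2 * (1 - exp(-2*1/3 t)) / (2 * 1/3) = 96/25 - 96*exp(-2*t/3)/25.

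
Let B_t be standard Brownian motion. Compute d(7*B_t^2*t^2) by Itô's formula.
d(7*B_t^2*t^2) = (7*t*(2*B_t^2 + t)) dt + (14*B_t*t^2) dB_t

Itô's formula for f(t, x): d f(t, B_t) = (f_t + (1/2) f_xx) dt + f_x dB_t. Compute partials of f(t, x) = 7*t^2*x^2:
  f_t(t,x)  = 14*t*x^2
  f_x(t,x)  = 14*t^2*x
  f_xx(t,x) = 14*t^2
Assemble drift = f_t + (1/2) f_xx = 7*t*(t + 2*x^2) and diffusion = f_x = 14*t^2*x. Substituting x = B_t:
  d(7*B_t^2*t^2) = (7*t*(2*B_t^2 + t)) dt + (14*B_t*t^2) dB_t.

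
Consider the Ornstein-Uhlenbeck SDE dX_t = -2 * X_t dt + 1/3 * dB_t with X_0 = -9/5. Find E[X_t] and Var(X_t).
E[X_t] = -9*exp(-2*t)/5; Var(X_t) = 1/36 - exp(-4*t)/36

The OU SDE dX = -theta X dt + sigma dB admits the integrating factor exp(theta t): d(exp(theta t) X_t) = sigma exp(theta t) dB_t. Integrating from 0 to t:
  X_t = x_0 * exp(-theta t) + sigma * int_0^t exp(-theta (t-s)) dB_s.
The Itô integral has mean 0 and (by the Itô isometry) variance sigma^2 * int_0^t exp(-2 theta (t - s)) ds = sigma^2 * (1 - exp(-2 theta t)) / (2 theta).
With theta = 2, sigma = 1/3, x_0 = -9/5:
  E[X_t] = -9/5 * exp(-2 t) = -9*exp(-2*t)/5
  Var(X_t) = (1/3)^2 * (1 - exp(-2*2 t)) / (2 * 2) = 1/36 - exp(-4*t)/36.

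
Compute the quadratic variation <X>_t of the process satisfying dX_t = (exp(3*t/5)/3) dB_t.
<X>_t = 5*exp(6*t/5)/54 - 5/54

For an Itô process dX_t = a(t) dt + b(t) dB_t, the quadratic variation is <X>_t = int_0^t b(s)^2 ds (the drift term does not contribute). Here b(s) = exp(3*s/5)/3, so
  b(s)^2 = exp(6*s/5)/9.
Integrating from 0 to t:
  <X>_t = int_0^t (exp(6*s/5)/9) ds = 5*exp(6*t/5)/54 - 5/54.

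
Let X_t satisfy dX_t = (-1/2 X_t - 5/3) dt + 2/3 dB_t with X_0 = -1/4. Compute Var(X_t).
Var(X_t) = 4/9 - 4*exp(-t)/9

The variance V(t) = Var(X_t) satisfies V'(t) = 2 a V(t) + c^2 with V(0) = 0 (drift coefficient is linear in X, diffusion is constant). With a = -1/2, c = 2/3, the solution is
  V(t) = (c^2 / (2 a)) * (exp(2 a t) - 1)
       = ((2/3)^2 / (2*(-1/2))) * (exp((-1) t) - 1)
       = 4/9 - 4*exp(-t)/9.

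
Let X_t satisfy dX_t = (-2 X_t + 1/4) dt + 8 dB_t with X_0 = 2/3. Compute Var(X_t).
Var(X_t) = 16 - 16*exp(-4*t)

The variance V(t) = Var(X_t) satisfies V'(t) = 2 a V(t) + c^2 with V(0) = 0 (drift coefficient is linear in X, diffusion is constant). With a = -2, c = 8, the solution is
  V(t) = (c^2 / (2 a)) * (exp(2 a t) - 1)
       = (8^2 / (2*(-2))) * (exp((-4) t) - 1)
       = 16 - 16*exp(-4*t).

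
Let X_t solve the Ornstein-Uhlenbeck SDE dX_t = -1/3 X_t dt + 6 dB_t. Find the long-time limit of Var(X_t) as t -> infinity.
lim Var(X_t) = 54

The OU SDE dX = -theta X dt + sigma dB admits the integrating factor exp(theta t): d(exp(theta t) X_t) = sigma exp(theta t) dB_t. Integrating from 0 to t gives X_t = x_0 * exp(-theta t) + sigma * int_0^t exp(-theta (t-s)) dB_s for any initial x_0. The Itô integral has variance (by the Itô isometry) sigma^2 * int_0^t exp(-2 theta (t - s)) ds = sigma^2 * (1 - exp(-2 theta t)) / (2 theta), independent of x_0.
With theta = 1/3, sigma = 6:
  Var(X_t) = (6)^2 * (1 - exp(-2*1/3 t)) / (2 * 1/3) = 54 - 54*exp(-2*t/3).
As t -> infinity, exp(-2*1/3 t) -> 0, so the stationary variance is sigma^2 / (2 theta) = 54.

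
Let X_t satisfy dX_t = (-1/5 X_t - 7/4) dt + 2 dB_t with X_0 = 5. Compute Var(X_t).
Var(X_t) = 10 - 10*exp(-2*t/5)

The variance V(t) = Var(X_t) satisfies V'(t) = 2 a V(t) + c^2 with V(0) = 0 (drift coefficient is linear in X, diffusion is constant). With a = -1/5, c = 2, the solution is
  V(t) = (c^2 / (2 a)) * (exp(2 a t) - 1)
       = (2^2 / (2*(-1/5))) * (exp((-2/5) t) - 1)
       = 10 - 10*exp(-2*t/5).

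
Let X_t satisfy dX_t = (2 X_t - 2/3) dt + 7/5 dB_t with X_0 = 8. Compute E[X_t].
E[X_t] = 23*exp(2*t)/3 + 1/3

Taking expectations and using E[dB_t] = 0, the mean m(t) = E[X_t] satisfies the ODE m'(t) = a m(t) + b with m(0) = x_0. With a = 2, b = -2/3, x_0 = 8, the solution is
  m(t) = x_0 * exp(a t) + (b/a) * (exp(a t) - 1)
       = 8 * exp(2 t) + ((-2/3)/2) * (exp(2 t) - 1)
       = 23*exp(2*t)/3 + 1/3.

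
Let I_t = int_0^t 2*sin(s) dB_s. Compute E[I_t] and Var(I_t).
E[I_t] = 0; Var(I_t) = 2*t - sin(2*t)

The Itô integral of a deterministic integrand f(s) has mean 0 because each increment f(s) * (B_{s+ds} - B_s) has mean 0. By the Itô isometry:
  Var( int_0^t f(s) dB_s ) = E[ (int_0^t f(s) dB_s)^2 ] = int_0^t f(s)^2 ds.
Here f(s) = 2*sin(s), so f(s)^2 = 4*sin(s)^2. Integrate:
  int_0^t (4*sin(s)^2) ds = 2*t - sin(2*t).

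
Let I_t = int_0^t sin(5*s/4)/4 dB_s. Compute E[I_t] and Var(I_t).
E[I_t] = 0; Var(I_t) = t/32 - sin(5*t/2)/80

The Itô integral of a deterministic integrand f(s) has mean 0 because each increment f(s) * (B_{s+ds} - B_s) has mean 0. By the Itô isometry:
  Var( int_0^t f(s) dB_s ) = E[ (int_0^t f(s) dB_s)^2 ] = int_0^t f(s)^2 ds.
Here f(s) = sin(5*s/4)/4, so f(s)^2 = sin(5*s/4)^2/16. Integrate:
  int_0^t (sin(5*s/4)^2/16) ds = t/32 - sin(5*t/2)/80.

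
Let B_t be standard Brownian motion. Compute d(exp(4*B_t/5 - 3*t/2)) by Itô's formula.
d(exp(4*B_t/5 - 3*t/2)) = (-59*exp(4*B_t/5 - 3*t/2)/50) dt + (4*exp(4*B_t/5 - 3*t/2)/5) dB_t

Itô's formula for f(t, x): d f(t, B_t) = (f_t + (1/2) f_xx) dt + f_x dB_t. Compute partials of f(t, x) = exp(-3*t/2 + 4*x/5):
  f_t(t,x)  = -3*exp(-3*t/2 + 4*x/5)/2
  f_x(t,x)  = 4*exp(-3*t/2 + 4*x/5)/5
  f_xx(t,x) = 16*exp(-3*t/2 + 4*x/5)/25
Assemble drift = f_t + (1/2) f_xx = -59*exp(-3*t/2 + 4*x/5)/50 and diffusion = f_x = 4*exp(-3*t/2 + 4*x/5)/5. Substituting x = B_t:
  d(exp(4*B_t/5 - 3*t/2)) = (-59*exp(4*B_t/5 - 3*t/2)/50) dt + (4*exp(4*B_t/5 - 3*t/2)/5) dB_t.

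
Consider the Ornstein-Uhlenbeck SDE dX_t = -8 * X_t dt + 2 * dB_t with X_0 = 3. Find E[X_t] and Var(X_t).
E[X_t] = 3*exp(-8*t); Var(X_t) = 1/4 - exp(-16*t)/4

The OU SDE dX = -theta X dt + sigma dB admits the integrating factor exp(theta t): d(exp(theta t) X_t) = sigma exp(theta t) dB_t. Integrating from 0 to t:
  X_t = x_0 * exp(-theta t) + sigma * int_0^t exp(-theta (t-s)) dB_s.
The Itô integral has mean 0 and (by the Itô isometry) variance sigma^2 * int_0^t exp(-2 theta (t - s)) ds = sigma^2 * (1 - exp(-2 theta t)) / (2 theta).
With theta = 8, sigma = 2, x_0 = 3:
  E[X_t] = 3 * exp(-8 t) = 3*exp(-8*t)
  Var(X_t) = (2)^2 * (1 - exp(-2*8 t)) / (2 * 8) = 1/4 - exp(-16*t)/4.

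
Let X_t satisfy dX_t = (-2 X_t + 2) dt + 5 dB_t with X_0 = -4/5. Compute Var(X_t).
Var(X_t) = 25/4 - 25*exp(-4*t)/4

The variance V(t) = Var(X_t) satisfies V'(t) = 2 a V(t) + c^2 with V(0) = 0 (drift coefficient is linear in X, diffusion is constant). With a = -2, c = 5, the solution is
  V(t) = (c^2 / (2 a)) * (exp(2 a t) - 1)
       = (5^2 / (2*(-2))) * (exp((-4) t) - 1)
       = 25/4 - 25*exp(-4*t)/4.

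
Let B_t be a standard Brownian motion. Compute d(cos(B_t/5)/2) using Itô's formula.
d(cos(B_t/5)/2) = (-cos(B_t/5)/100) dt + (-sin(B_t/5)/10) dB_t

Itô's formula for f(B_t) gives d f(B_t) = f'(B_t) dB_t + (1/2) f''(B_t) dt. Compute derivatives of f(x) = cos(x/5)/2:
  f'(x)  = -sin(x/5)/10
  f''(x) = -cos(x/5)/50
Substitute x = B_t and multiply the f'' term by 1/2:
  drift     = (1/2) * (-cos(x/5)/50) evaluated at B_t = -cos(B_t/5)/100
  diffusion = (-sin(x/5)/10) evaluated at B_t = -sin(B_t/5)/10
Therefore d(cos(B_t/5)/2) = (-cos(B_t/5)/100) dt + (-sin(B_t/5)/10) dB_t.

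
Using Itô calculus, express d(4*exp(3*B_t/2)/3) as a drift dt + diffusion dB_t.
d(4*exp(3*B_t/2)/3) = (3*exp(3*B_t/2)/2) dt + (2*exp(3*B_t/2)) dB_t

Itô's formula for f(B_t) gives d f(B_t) = f'(B_t) dB_t + (1/2) f''(B_t) dt. Compute derivatives of f(x) = 4*exp(3*x/2)/3:
  f'(x)  = 2*exp(3*x/2)
  f''(x) = 3*exp(3*x/2)
Substitute x = B_t and multiply the f'' term by 1/2:
  drift     = (1/2) * (3*exp(3*x/2)) evaluated at B_t = 3*exp(3*B_t/2)/2
  diffusion = (2*exp(3*x/2)) evaluated at B_t = 2*exp(3*B_t/2)
Therefore d(4*exp(3*B_t/2)/3) = (3*exp(3*B_t/2)/2) dt + (2*exp(3*B_t/2)) dB_t.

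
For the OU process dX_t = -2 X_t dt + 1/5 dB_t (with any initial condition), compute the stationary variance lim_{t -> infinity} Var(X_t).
lim Var(X_t) = 1/100

The OU SDE dX = -theta X dt + sigma dB admits the integrating factor exp(theta t): d(exp(theta t) X_t) = sigma exp(theta t) dB_t. Integrating from 0 to t gives X_t = x_0 * exp(-theta t) + sigma * int_0^t exp(-theta (t-s)) dB_s for any initial x_0. The Itô integral has variance (by the Itô isometry) sigma^2 * int_0^t exp(-2 theta (t - s)) ds = sigma^2 * (1 - exp(-2 theta t)) / (2 theta), independent of x_0.
With theta = 2, sigma = 1/5:
  Var(X_t) = (1/5)^2 * (1 - exp(-2*2 t)) / (2 * 2) = 1/100 - exp(-4*t)/100.
As t -> infinity, exp(-2*2 t) -> 0, so the stationary variance is sigma^2 / (2 theta) = 1/100.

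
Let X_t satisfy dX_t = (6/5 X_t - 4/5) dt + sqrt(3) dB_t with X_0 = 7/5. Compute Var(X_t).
Var(X_t) = 5*exp(12*t/5)/4 - 5/4

The variance V(t) = Var(X_t) satisfies V'(t) = 2 a V(t) + c^2 with V(0) = 0 (drift coefficient is linear in X, diffusion is constant). With a = 6/5, c = sqrt(3), the solution is
  V(t) = (c^2 / (2 a)) * (exp(2 a t) - 1)
       = (sqrt(3)^2 / (2*(6/5))) * (exp((12/5) t) - 1)
       = 5*exp(12*t/5)/4 - 5/4.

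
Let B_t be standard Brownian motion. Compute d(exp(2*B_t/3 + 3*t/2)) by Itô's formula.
d(exp(2*B_t/3 + 3*t/2)) = (31*exp(2*B_t/3 + 3*t/2)/18) dt + (2*exp(2*B_t/3 + 3*t/2)/3) dB_t

Itô's formula for f(t, x): d f(t, B_t) = (f_t + (1/2) f_xx) dt + f_x dB_t. Compute partials of f(t, x) = exp(3*t/2 + 2*x/3):
  f_t(t,x)  = 3*exp(3*t/2 + 2*x/3)/2
  f_x(t,x)  = 2*exp(3*t/2 + 2*x/3)/3
  f_xx(t,x) = 4*exp(3*t/2 + 2*x/3)/9
Assemble drift = f_t + (1/2) f_xx = 31*exp(3*t/2 + 2*x/3)/18 and diffusion = f_x = 2*exp(3*t/2 + 2*x/3)/3. Substituting x = B_t:
  d(exp(2*B_t/3 + 3*t/2)) = (31*exp(2*B_t/3 + 3*t/2)/18) dt + (2*exp(2*B_t/3 + 3*t/2)/3) dB_t.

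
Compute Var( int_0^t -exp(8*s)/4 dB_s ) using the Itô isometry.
Var = exp(16*t)/256 - 1/256

The Itô integral of a deterministic integrand f(s) has mean 0 because each increment f(s) * (B_{s+ds} - B_s) has mean 0. By the Itô isometry:
  Var( int_0^t f(s) dB_s ) = E[ (int_0^t f(s) dB_s)^2 ] = int_0^t f(s)^2 ds.
Here f(s) = -exp(8*s)/4, so f(s)^2 = exp(16*s)/16. Integrate:
  int_0^t (exp(16*s)/16) ds = exp(16*t)/256 - 1/256.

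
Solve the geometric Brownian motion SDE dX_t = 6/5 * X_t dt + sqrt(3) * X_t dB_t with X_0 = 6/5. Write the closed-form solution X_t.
X_t = 6/5 * exp((-3/10) * t + (sqrt(3)) * B_t)

For GBM dX = mu X dt + sigma X dB with X_0 = x_0, apply Itô to Y = log X: dY = (mu - sigma^2/2) dt + sigma dB, so Y_t = log(x_0) + (mu - sigma^2/2) t + sigma B_t and hence X_t = x_0 * exp((mu - sigma^2/2) t + sigma B_t).
With mu = 6/5, sigma = sqrt(3), x_0 = 6/5, this gives:
  X_t = 6/5 * exp((-3/10) * t + (sqrt(3)) * B_t).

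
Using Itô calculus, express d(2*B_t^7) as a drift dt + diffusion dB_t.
d(2*B_t^7) = (42*B_t^5) dt + (14*B_t^6) dB_t

Itô's formula for f(B_t) gives d f(B_t) = f'(B_t) dB_t + (1/2) f''(B_t) dt. Compute derivatives of f(x) = 2*x^7:
  f'(x)  = 14*x^6
  f''(x) = 84*x^5
Substitute x = B_t and multiply the f'' term by 1/2:
  drift     = (1/2) * (84*x^5) evaluated at B_t = 42*B_t^5
  diffusion = (14*x^6) evaluated at B_t = 14*B_t^6
Therefore d(2*B_t^7) = (42*B_t^5) dt + (14*B_t^6) dB_t.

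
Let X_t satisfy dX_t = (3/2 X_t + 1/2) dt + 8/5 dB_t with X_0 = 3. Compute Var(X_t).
Var(X_t) = 64*exp(3*t)/75 - 64/75

The variance V(t) = Var(X_t) satisfies V'(t) = 2 a V(t) + c^2 with V(0) = 0 (drift coefficient is linear in X, diffusion is constant). With a = 3/2, c = 8/5, the solution is
  V(t) = (c^2 / (2 a)) * (exp(2 a t) - 1)
       = ((8/5)^2 / (2*(3/2))) * (exp(3 t) - 1)
       = 64*exp(3*t)/75 - 64/75.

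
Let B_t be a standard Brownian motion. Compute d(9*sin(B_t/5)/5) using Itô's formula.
d(9*sin(B_t/5)/5) = (-9*sin(B_t/5)/250) dt + (9*cos(B_t/5)/25) dB_t

Itô's formula for f(B_t) gives d f(B_t) = f'(B_t) dB_t + (1/2) f''(B_t) dt. Compute derivatives of f(x) = 9*sin(x/5)/5:
  f'(x)  = 9*cos(x/5)/25
  f''(x) = -9*sin(x/5)/125
Substitute x = B_t and multiply the f'' term by 1/2:
  drift     = (1/2) * (-9*sin(x/5)/125) evaluated at B_t = -9*sin(B_t/5)/250
  diffusion = (9*cos(x/5)/25) evaluated at B_t = 9*cos(B_t/5)/25
Therefore d(9*sin(B_t/5)/5) = (-9*sin(B_t/5)/250) dt + (9*cos(B_t/5)/25) dB_t.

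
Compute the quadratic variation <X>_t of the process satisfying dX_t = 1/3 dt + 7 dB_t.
<X>_t = 49*t

For an Itô process dX_t = a(t) dt + b(t) dB_t, the quadratic variation is <X>_t = int_0^t b(s)^2 ds (the drift term does not contribute). Here b(s) = 7, so
  b(s)^2 = 49.
Integrating from 0 to t:
  <X>_t = int_0^t (49) ds = 49*t.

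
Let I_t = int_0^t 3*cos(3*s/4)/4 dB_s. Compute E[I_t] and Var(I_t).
E[I_t] = 0; Var(I_t) = 9*t/32 + 3*sin(3*t/2)/16

The Itô integral of a deterministic integrand f(s) has mean 0 because each increment f(s) * (B_{s+ds} - B_s) has mean 0. By the Itô isometry:
  Var( int_0^t f(s) dB_s ) = E[ (int_0^t f(s) dB_s)^2 ] = int_0^t f(s)^2 ds.
Here f(s) = 3*cos(3*s/4)/4, so f(s)^2 = 9*cos(3*s/4)^2/16. Integrate:
  int_0^t (9*cos(3*s/4)^2/16) ds = 9*t/32 + 3*sin(3*t/2)/16.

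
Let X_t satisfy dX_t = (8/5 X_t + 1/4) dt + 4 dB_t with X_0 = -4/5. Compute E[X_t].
E[X_t] = -103*exp(8*t/5)/160 - 5/32

Taking expectations and using E[dB_t] = 0, the mean m(t) = E[X_t] satisfies the ODE m'(t) = a m(t) + b with m(0) = x_0. With a = 8/5, b = 1/4, x_0 = -4/5, the solution is
  m(t) = x_0 * exp(a t) + (b/a) * (exp(a t) - 1)
       = (-4/5) * exp((8/5) t) + ((1/4)/(8/5)) * (exp((8/5) t) - 1)
       = -103*exp(8*t/5)/160 - 5/32.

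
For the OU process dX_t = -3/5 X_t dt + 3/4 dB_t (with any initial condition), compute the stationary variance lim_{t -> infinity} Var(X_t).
lim Var(X_t) = 15/32

The OU SDE dX = -theta X dt + sigma dB admits the integrating factor exp(theta t): d(exp(theta t) X_t) = sigma exp(theta t) dB_t. Integrating from 0 to t gives X_t = x_0 * exp(-theta t) + sigma * int_0^t exp(-theta (t-s)) dB_s for any initial x_0. The Itô integral has variance (by the Itô isometry) sigma^2 * int_0^t exp(-2 theta (t - s)) ds = sigma^2 * (1 - exp(-2 theta t)) / (2 theta), independent of x_0.
With theta = 3/5, sigma = 3/4:
  Var(X_t) = (3/4)^2 * (1 - exp(-2*3/5 t)) / (2 * 3/5) = 15/32 - 15*exp(-6*t/5)/32.
As t -> infinity, exp(-2*3/5 t) -> 0, so the stationary variance is sigma^2 / (2 theta) = 15/32.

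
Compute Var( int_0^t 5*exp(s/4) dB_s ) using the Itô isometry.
Var = 50*exp(t/2) - 50

The Itô integral of a deterministic integrand f(s) has mean 0 because each increment f(s) * (B_{s+ds} - B_s) has mean 0. By the Itô isometry:
  Var( int_0^t f(s) dB_s ) = E[ (int_0^t f(s) dB_s)^2 ] = int_0^t f(s)^2 ds.
Here f(s) = 5*exp(s/4), so f(s)^2 = 25*exp(s/2). Integrate:
  int_0^t (25*exp(s/2)) ds = 50*exp(t/2) - 50.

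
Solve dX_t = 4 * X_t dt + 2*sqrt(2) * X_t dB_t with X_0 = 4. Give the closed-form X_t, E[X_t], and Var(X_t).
X_t = 4 * exp((0) t + (2*sqrt(2)) B_t); E[X_t] = 4*exp(4*t); Var(X_t) = 16*(exp(8*t) - 1)*exp(8*t)

For GBM dX = mu X dt + sigma X dB with X_0 = x_0, apply Itô to Y = log X: dY = (mu - sigma^2/2) dt + sigma dB, so Y_t = log(x_0) + (mu - sigma^2/2) t + sigma B_t and hence X_t = x_0 * exp((mu - sigma^2/2) t + sigma B_t).
With mu = 4, sigma = 2*sqrt(2), x_0 = 4, this gives:
  X_t = 4 * exp((0) * t + (2*sqrt(2)) * B_t).
Since sigma*B_t ~ Normal(0, sigma^2 t), E[exp(sigma*B_t)] = exp(sigma^2 t / 2); so E[X_t] = x_0 * exp((mu - sigma^2/2) t) * exp(sigma^2 t / 2) = x_0 * exp(mu t) = 4*exp(4*t).
Var(X_t) = E[X_t^2] - (E[X_t])^2 = x_0^2 * exp(2 mu t) * (exp(sigma^2 t) - 1) = 16*(exp(8*t) - 1)*exp(8*t).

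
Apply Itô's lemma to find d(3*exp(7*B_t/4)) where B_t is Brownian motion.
d(3*exp(7*B_t/4)) = (147*exp(7*B_t/4)/32) dt + (21*exp(7*B_t/4)/4) dB_t

Itô's formula for f(B_t) gives d f(B_t) = f'(B_t) dB_t + (1/2) f''(B_t) dt. Compute derivatives of f(x) = 3*exp(7*x/4):
  f'(x)  = 21*exp(7*x/4)/4
  f''(x) = 147*exp(7*x/4)/16
Substitute x = B_t and multiply the f'' term by 1/2:
  drift     = (1/2) * (147*exp(7*x/4)/16) evaluated at B_t = 147*exp(7*B_t/4)/32
  diffusion = (21*exp(7*x/4)/4) evaluated at B_t = 21*exp(7*B_t/4)/4
Therefore d(3*exp(7*B_t/4)) = (147*exp(7*B_t/4)/32) dt + (21*exp(7*B_t/4)/4) dB_t.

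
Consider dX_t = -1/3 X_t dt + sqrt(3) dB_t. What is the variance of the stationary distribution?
lim Var(X_t) = 9/2

The OU SDE dX = -theta X dt + sigma dB admits the integrating factor exp(theta t): d(exp(theta t) X_t) = sigma exp(theta t) dB_t. Integrating from 0 to t gives X_t = x_0 * exp(-theta t) + sigma * int_0^t exp(-theta (t-s)) dB_s for any initial x_0. The Itô integral has variance (by the Itô isometry) sigma^2 * int_0^t exp(-2 theta (t - s)) ds = sigma^2 * (1 - exp(-2 theta t)) / (2 theta), independent of x_0.
With theta = 1/3, sigma = sqrt(3):
  Var(X_t) = (sqrt(3))^2 * (1 - exp(-2*1/3 t)) / (2 * 1/3) = 9/2 - 9*exp(-2*t/3)/2.
As t -> infinity, exp(-2*1/3 t) -> 0, so the stationary variance is sigma^2 / (2 theta) = 9/2.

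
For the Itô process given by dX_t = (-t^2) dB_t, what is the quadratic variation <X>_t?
<X>_t = t^5/5

For an Itô process dX_t = a(t) dt + b(t) dB_t, the quadratic variation is <X>_t = int_0^t b(s)^2 ds (the drift term does not contribute). Here b(s) = -s^2, so
  b(s)^2 = s^4.
Integrating from 0 to t:
  <X>_t = int_0^t (s^4) ds = t^5/5.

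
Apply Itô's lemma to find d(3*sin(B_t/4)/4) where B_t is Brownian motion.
d(3*sin(B_t/4)/4) = (-3*sin(B_t/4)/128) dt + (3*cos(B_t/4)/16) dB_t

Itô's formula for f(B_t) gives d f(B_t) = f'(B_t) dB_t + (1/2) f''(B_t) dt. Compute derivatives of f(x) = 3*sin(x/4)/4:
  f'(x)  = 3*cos(x/4)/16
  f''(x) = -3*sin(x/4)/64
Substitute x = B_t and multiply the f'' term by 1/2:
  drift     = (1/2) * (-3*sin(x/4)/64) evaluated at B_t = -3*sin(B_t/4)/128
  diffusion = (3*cos(x/4)/16) evaluated at B_t = 3*cos(B_t/4)/16
Therefore d(3*sin(B_t/4)/4) = (-3*sin(B_t/4)/128) dt + (3*cos(B_t/4)/16) dB_t.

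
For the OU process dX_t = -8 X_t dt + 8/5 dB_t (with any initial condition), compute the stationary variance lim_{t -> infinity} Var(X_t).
lim Var(X_t) = 4/25

The OU SDE dX = -theta X dt + sigma dB admits the integrating factor exp(theta t): d(exp(theta t) X_t) = sigma exp(theta t) dB_t. Integrating from 0 to t gives X_t = x_0 * exp(-theta t) + sigma * int_0^t exp(-theta (t-s)) dB_s for any initial x_0. The Itô integral has variance (by the Itô isometry) sigma^2 * int_0^t exp(-2 theta (t - s)) ds = sigma^2 * (1 - exp(-2 theta t)) / (2 theta), independent of x_0.
With theta = 8, sigma = 8/5:
  Var(X_t) = (8/5)^2 * (1 - exp(-2*8 t)) / (2 * 8) = 4/25 - 4*exp(-16*t)/25.
As t -> infinity, exp(-2*8 t) -> 0, so the stationary variance is sigma^2 / (2 theta) = 4/25.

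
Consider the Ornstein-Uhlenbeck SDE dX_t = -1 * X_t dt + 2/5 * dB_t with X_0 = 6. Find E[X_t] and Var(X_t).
E[X_t] = 6*exp(-t); Var(X_t) = 2/25 - 2*exp(-2*t)/25

The OU SDE dX = -theta X dt + sigma dB admits the integrating factor exp(theta t): d(exp(theta t) X_t) = sigma exp(theta t) dB_t. Integrating from 0 to t:
  X_t = x_0 * exp(-theta t) + sigma * int_0^t exp(-theta (t-s)) dB_s.
The Itô integral has mean 0 and (by the Itô isometry) variance sigma^2 * int_0^t exp(-2 theta (t - s)) ds = sigma^2 * (1 - exp(-2 theta t)) / (2 theta).
With theta = 1, sigma = 2/5, x_0 = 6:
  E[X_t] = 6 * exp(-1 t) = 6*exp(-t)
  Var(X_t) = (2/5)^2 * (1 - exp(-2*1 t)) / (2 * 1) = 2/25 - 2*exp(-2*t)/25.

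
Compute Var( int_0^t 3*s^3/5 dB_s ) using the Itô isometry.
Var = 9*t^7/175

The Itô integral of a deterministic integrand f(s) has mean 0 because each increment f(s) * (B_{s+ds} - B_s) has mean 0. By the Itô isometry:
  Var( int_0^t f(s) dB_s ) = E[ (int_0^t f(s) dB_s)^2 ] = int_0^t f(s)^2 ds.
Here f(s) = 3*s^3/5, so f(s)^2 = 9*s^6/25. Integrate:
  int_0^t (9*s^6/25) ds = 9*t^7/175.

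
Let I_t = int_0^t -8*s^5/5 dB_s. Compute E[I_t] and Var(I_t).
E[I_t] = 0; Var(I_t) = 64*t^11/275

The Itô integral of a deterministic integrand f(s) has mean 0 because each increment f(s) * (B_{s+ds} - B_s) has mean 0. By the Itô isometry:
  Var( int_0^t f(s) dB_s ) = E[ (int_0^t f(s) dB_s)^2 ] = int_0^t f(s)^2 ds.
Here f(s) = -8*s^5/5, so f(s)^2 = 64*s^10/25. Integrate:
  int_0^t (64*s^10/25) ds = 64*t^11/275.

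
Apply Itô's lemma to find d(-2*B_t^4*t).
d(-2*B_t^4*t) = (2*B_t^2*(-B_t^2 - 6*t)) dt + (-8*B_t^3*t) dB_t

Itô's formula for f(t, x): d f(t, B_t) = (f_t + (1/2) f_xx) dt + f_x dB_t. Compute partials of f(t, x) = -2*t*x^4:
  f_t(t,x)  = -2*x^4
  f_x(t,x)  = -8*t*x^3
  f_xx(t,x) = -24*t*x^2
Assemble drift = f_t + (1/2) f_xx = 2*x^2*(-6*t - x^2) and diffusion = f_x = -8*t*x^3. Substituting x = B_t:
  d(-2*B_t^4*t) = (2*B_t^2*(-B_t^2 - 6*t)) dt + (-8*B_t^3*t) dB_t.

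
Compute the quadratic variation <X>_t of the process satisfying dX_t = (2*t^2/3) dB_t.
<X>_t = 4*t^5/45

For an Itô process dX_t = a(t) dt + b(t) dB_t, the quadratic variation is <X>_t = int_0^t b(s)^2 ds (the drift term does not contribute). Here b(s) = 2*s^2/3, so
  b(s)^2 = 4*s^4/9.
Integrating from 0 to t:
  <X>_t = int_0^t (4*s^4/9) ds = 4*t^5/45.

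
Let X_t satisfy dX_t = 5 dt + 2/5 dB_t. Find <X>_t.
<X>_t = 4*t/25

For an Itô process dX_t = a(t) dt + b(t) dB_t, the quadratic variation is <X>_t = int_0^t b(s)^2 ds (the drift term does not contribute). Here b(s) = 2/5, so
  b(s)^2 = 4/25.
Integrating from 0 to t:
  <X>_t = int_0^t (4/25) ds = 4*t/25.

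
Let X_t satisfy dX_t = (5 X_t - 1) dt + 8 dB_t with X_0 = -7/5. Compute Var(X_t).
Var(X_t) = 32*exp(10*t)/5 - 32/5

The variance V(t) = Var(X_t) satisfies V'(t) = 2 a V(t) + c^2 with V(0) = 0 (drift coefficient is linear in X, diffusion is constant). With a = 5, c = 8, the solution is
  V(t) = (c^2 / (2 a)) * (exp(2 a t) - 1)
       = (8^2 / (2*5)) * (exp(10 t) - 1)
       = 32*exp(10*t)/5 - 32/5.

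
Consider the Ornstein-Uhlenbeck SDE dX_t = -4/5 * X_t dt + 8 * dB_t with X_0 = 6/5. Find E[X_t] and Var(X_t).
E[X_t] = 6*exp(-4*t/5)/5; Var(X_t) = 40 - 40*exp(-8*t/5)

The OU SDE dX = -theta X dt + sigma dB admits the integrating factor exp(theta t): d(exp(theta t) X_t) = sigma exp(theta t) dB_t. Integrating from 0 to t:
  X_t = x_0 * exp(-theta t) + sigma * int_0^t exp(-theta (t-s)) dB_s.
The Itô integral has mean 0 and (by the Itô isometry) variance sigma^2 * int_0^t exp(-2 theta (t - s)) ds = sigma^2 * (1 - exp(-2 theta t)) / (2 theta).
With theta = 4/5, sigma = 8, x_0 = 6/5:
  E[X_t] = 6/5 * exp(-4/5 t) = 6*exp(-4*t/5)/5
  Var(X_t) = (8)^2 * (1 - exp(-2*4/5 t)) / (2 * 4/5) = 40 - 40*exp(-8*t/5).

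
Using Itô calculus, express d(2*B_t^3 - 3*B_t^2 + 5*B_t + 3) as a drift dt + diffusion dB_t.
d(2*B_t^3 - 3*B_t^2 + 5*B_t + 3) = (6*B_t - 3) dt + (6*B_t^2 - 6*B_t + 5) dB_t

Itô's formula for f(B_t) gives d f(B_t) = f'(B_t) dB_t + (1/2) f''(B_t) dt. Compute derivatives of f(x) = 2*x^3 - 3*x^2 + 5*x + 3:
  f'(x)  = 6*x^2 - 6*x + 5
  f''(x) = 12*x - 6
Substitute x = B_t and multiply the f'' term by 1/2:
  drift     = (1/2) * (12*x - 6) evaluated at B_t = 6*B_t - 3
  diffusion = (6*x^2 - 6*x + 5) evaluated at B_t = 6*B_t^2 - 6*B_t + 5
Therefore d(2*B_t^3 - 3*B_t^2 + 5*B_t + 3) = (6*B_t - 3) dt + (6*B_t^2 - 6*B_t + 5) dB_t.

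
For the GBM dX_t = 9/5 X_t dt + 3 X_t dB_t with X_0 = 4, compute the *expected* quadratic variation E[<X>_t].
E[<X>_t] = 80*exp(63*t/5)/7 - 80/7

<X>_t = int_0^t (3 * X_s)^2 ds. Taking expectation inside the integral: E[<X>_t] = 3^2 * int_0^t E[X_s^2] ds. For GBM, E[X_s^2] = x_0^2 * exp((2 mu + sigma^2) s). Integrating:
  E[<X>_t] = 3^2 * 4^2 * (exp((2*(9/5) + 3^2) t) - 1) / (2*(9/5) + 3^2)
           = 3^2 * 4^2 * (exp((63/5) t) - 1) / (63/5) = 80*exp(63*t/5)/7 - 80/7.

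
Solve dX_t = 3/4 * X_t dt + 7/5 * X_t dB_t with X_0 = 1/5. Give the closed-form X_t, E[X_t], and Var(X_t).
X_t = 1/5 * exp((-23/100) t + (7/5) B_t); E[X_t] = exp(3*t/4)/5; Var(X_t) = (exp(49*t/25) - 1)*exp(3*t/2)/25

For GBM dX = mu X dt + sigma X dB with X_0 = x_0, apply Itô to Y = log X: dY = (mu - sigma^2/2) dt + sigma dB, so Y_t = log(x_0) + (mu - sigma^2/2) t + sigma B_t and hence X_t = x_0 * exp((mu - sigma^2/2) t + sigma B_t).
With mu = 3/4, sigma = 7/5, x_0 = 1/5, this gives:
  X_t = 1/5 * exp((-23/100) * t + (7/5) * B_t).
Since sigma*B_t ~ Normal(0, sigma^2 t), E[exp(sigma*B_t)] = exp(sigma^2 t / 2); so E[X_t] = x_0 * exp((mu - sigma^2/2) t) * exp(sigma^2 t / 2) = x_0 * exp(mu t) = exp(3*t/4)/5.
Var(X_t) = E[X_t^2] - (E[X_t])^2 = x_0^2 * exp(2 mu t) * (exp(sigma^2 t) - 1) = (exp(49*t/25) - 1)*exp(3*t/2)/25.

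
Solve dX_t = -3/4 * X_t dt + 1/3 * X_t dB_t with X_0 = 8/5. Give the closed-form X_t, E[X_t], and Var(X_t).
X_t = 8/5 * exp((-29/36) t + (1/3) B_t); E[X_t] = 8*exp(-3*t/4)/5; Var(X_t) = (64*exp(t/9) - 64)*exp(-3*t/2)/25

For GBM dX = mu X dt + sigma X dB with X_0 = x_0, apply Itô to Y = log X: dY = (mu - sigma^2/2) dt + sigma dB, so Y_t = log(x_0) + (mu - sigma^2/2) t + sigma B_t and hence X_t = x_0 * exp((mu - sigma^2/2) t + sigma B_t).
With mu = -3/4, sigma = 1/3, x_0 = 8/5, this gives:
  X_t = 8/5 * exp((-29/36) * t + (1/3) * B_t).
Since sigma*B_t ~ Normal(0, sigma^2 t), E[exp(sigma*B_t)] = exp(sigma^2 t / 2); so E[X_t] = x_0 * exp((mu - sigma^2/2) t) * exp(sigma^2 t / 2) = x_0 * exp(mu t) = 8*exp(-3*t/4)/5.
Var(X_t) = E[X_t^2] - (E[X_t])^2 = x_0^2 * exp(2 mu t) * (exp(sigma^2 t) - 1) = (64*exp(t/9) - 64)*exp(-3*t/2)/25.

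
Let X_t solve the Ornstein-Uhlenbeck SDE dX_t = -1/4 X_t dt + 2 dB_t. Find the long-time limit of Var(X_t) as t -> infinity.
lim Var(X_t) = 8

The OU SDE dX = -theta X dt + sigma dB admits the integrating factor exp(theta t): d(exp(theta t) X_t) = sigma exp(theta t) dB_t. Integrating from 0 to t gives X_t = x_0 * exp(-theta t) + sigma * int_0^t exp(-theta (t-s)) dB_s for any initial x_0. The Itô integral has variance (by the Itô isometry) sigma^2 * int_0^t exp(-2 theta (t - s)) ds = sigma^2 * (1 - exp(-2 theta t)) / (2 theta), independent of x_0.
With theta = 1/4, sigma = 2:
  Var(X_t) = (2)^2 * (1 - exp(-2*1/4 t)) / (2 * 1/4) = 8 - 8*exp(-t/2).
As t -> infinity, exp(-2*1/4 t) -> 0, so the stationary variance is sigma^2 / (2 theta) = 8.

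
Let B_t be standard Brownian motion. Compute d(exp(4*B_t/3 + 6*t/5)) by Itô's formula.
d(exp(4*B_t/3 + 6*t/5)) = (94*exp(4*B_t/3 + 6*t/5)/45) dt + (4*exp(4*B_t/3 + 6*t/5)/3) dB_t

Itô's formula for f(t, x): d f(t, B_t) = (f_t + (1/2) f_xx) dt + f_x dB_t. Compute partials of f(t, x) = exp(6*t/5 + 4*x/3):
  f_t(t,x)  = 6*exp(6*t/5 + 4*x/3)/5
  f_x(t,x)  = 4*exp(6*t/5 + 4*x/3)/3
  f_xx(t,x) = 16*exp(6*t/5 + 4*x/3)/9
Assemble drift = f_t + (1/2) f_xx = 94*exp(6*t/5 + 4*x/3)/45 and diffusion = f_x = 4*exp(6*t/5 + 4*x/3)/3. Substituting x = B_t:
  d(exp(4*B_t/3 + 6*t/5)) = (94*exp(4*B_t/3 + 6*t/5)/45) dt + (4*exp(4*B_t/3 + 6*t/5)/3) dB_t.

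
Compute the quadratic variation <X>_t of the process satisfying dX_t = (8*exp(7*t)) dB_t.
<X>_t = 32*exp(14*t)/7 - 32/7

For an Itô process dX_t = a(t) dt + b(t) dB_t, the quadratic variation is <X>_t = int_0^t b(s)^2 ds (the drift term does not contribute). Here b(s) = 8*exp(7*s), so
  b(s)^2 = 64*exp(14*s).
Integrating from 0 to t:
  <X>_t = int_0^t (64*exp(14*s)) ds = 32*exp(14*t)/7 - 32/7.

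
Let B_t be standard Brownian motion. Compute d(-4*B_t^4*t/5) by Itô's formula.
d(-4*B_t^4*t/5) = (4*B_t^2*(-B_t^2 - 6*t)/5) dt + (-16*B_t^3*t/5) dB_t

Itô's formula for f(t, x): d f(t, B_t) = (f_t + (1/2) f_xx) dt + f_x dB_t. Compute partials of f(t, x) = -4*t*x^4/5:
  f_t(t,x)  = -4*x^4/5
  f_x(t,x)  = -16*t*x^3/5
  f_xx(t,x) = -48*t*x^2/5
Assemble drift = f_t + (1/2) f_xx = 4*x^2*(-6*t - x^2)/5 and diffusion = f_x = -16*t*x^3/5. Substituting x = B_t:
  d(-4*B_t^4*t/5) = (4*B_t^2*(-B_t^2 - 6*t)/5) dt + (-16*B_t^3*t/5) dB_t.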